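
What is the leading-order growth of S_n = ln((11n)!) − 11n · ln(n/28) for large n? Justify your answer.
S_n ~ 11n · (ln 308 − 1) + O(ln n)

Stirling: ln((11n)!) = 11n ln(11n) − 11n + O(ln n).
  S_n = 11n ln(11n) − 11n − 11n ln(n/28) + O(ln n)
      = 11n ln(11n) − 11n ln n + 11n ln 28 − 11n + O(ln n)
      = 11n ln 11 + 11n ln 28 − 11n + O(ln n)
      = 11n (ln 308 − 1) + O(ln n).
Numerically ln(308) − 1 ≈ 4.7301.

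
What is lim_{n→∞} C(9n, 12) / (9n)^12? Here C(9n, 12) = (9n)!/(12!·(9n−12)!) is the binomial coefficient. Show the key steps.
lim = 1/12! = 1/479001600

With N = 9n → ∞: C(N, 12) / N^12 = [N(N−1)…(N−11)] / (12! · N^12) = (1/12!) · 1 · (1 − 1/(9n)) · … · (1 − 11/(9n)). Each factor → 1 as N → ∞, so the limit is 1/12! = 1/479001600.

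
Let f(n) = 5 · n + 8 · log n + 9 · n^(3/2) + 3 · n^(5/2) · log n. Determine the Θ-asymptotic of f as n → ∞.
f(n) ∈ Θ(n^(5/2) · log n)

Compare the terms by growth order. For large n, n^a · (log n)^b dominates n^a' · (log n)^b' iff a > a', or (a = a' and b > b'). Ranking the 4 terms shows the dominant one is 3 · n^(5/2) · log n. Hence f(n) ∈ Θ(n^(5/2) · log n).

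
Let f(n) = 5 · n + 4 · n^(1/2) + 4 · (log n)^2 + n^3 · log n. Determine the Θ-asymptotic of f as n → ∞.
f(n) ∈ Θ(n^3 · log n)

Compare the terms by growth order. For large n, n^a · (log n)^b dominates n^a' · (log n)^b' iff a > a', or (a = a' and b > b'). Ranking the 4 terms shows the dominant one is n^3 · log n. Hence f(n) ∈ Θ(n^3 · log n).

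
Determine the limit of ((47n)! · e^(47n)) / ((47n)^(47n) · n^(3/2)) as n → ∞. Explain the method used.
lim = 0

Stirling: (47n)! ~ sqrt(2π·47n) · (47n/e)^(47n). Hence
  (47n)! · e^(47n) / (47n)^(47n) ~ sqrt(2π·47n).
Dividing by n^(3/2): sqrt(2π·47n) / n^(3/2) = sqrt(2π·47) · n^((1−3)/2), so the expression behaves like sqrt(2π·47) · n^((1−3)/2) → 0.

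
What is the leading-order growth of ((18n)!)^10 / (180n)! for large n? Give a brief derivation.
((18n)!)^10/(180n)! ~ ((2π·18n)^(9/2) / sqrt(10)) · 10^(−10·18n)  →  0

Write N = 18n. Stirling: N! ~ sqrt(2π N)(N/e)^N and (10N)! ~ sqrt(2π·10N)·(10N/e)^(10N).
  (N!)^10/(10N)! ~ (2π N)^(10/2) (N/e)^(10N) / [sqrt(2π·10N) (10N/e)^(10N)]
     = (2π N)^(10/2) / sqrt(2π·10N) · (N/(10N))^(10N)
     = (2π N)^((10−1)/2) / sqrt(10) · 10^(−10N).
Since 10^10 > 1, the factor 10^(−10N) decays exponentially, so the ratio → 0. Substituting N = 18n gives the stated form.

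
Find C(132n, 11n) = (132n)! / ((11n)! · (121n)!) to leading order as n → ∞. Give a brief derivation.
C(132n, 11n) ~ (8916100448256/285311670611)^(11n) · sqrt(6/(11π·11n))

Write N = 11n. Apply Stirling to each factorial:
  (12N)! ~ sqrt(2π·12N) · (12N/e)^(12N),
  N! ~ sqrt(2π N) · (N/e)^N,
  (11N)! ~ sqrt(2π·11N) · (11N/e)^(11N).
The exponential factors combine to (12N)^(12N) / (N^N · (11N)^(11N)) = 12^(12N)/11^(11N) = (12^12/11^11)^N = (8916100448256/285311670611)^N.
The square-root prefactors combine to sqrt(2π·12N) / (sqrt(2π N)·sqrt(2π·11N)) = sqrt(12 / (2π·11·N)) = sqrt(6/(11π·11n)).
Substituting N = 11n: C(132n, 11n) ~ (8916100448256/285311670611)^(11n) · sqrt(6/(11π·11n)).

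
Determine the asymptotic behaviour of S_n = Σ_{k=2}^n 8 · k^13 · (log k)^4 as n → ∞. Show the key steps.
S_n ~ 4 · n^14 · (log n)^4 / 7

By integral comparison, S_n = ∫_1^n 8 · x^13 · (log x)^4 dx + O(n^13 · (log n)^4). For the integral, the leading term of ∫_1^n x^13 (log x)^4 dx is n^14/14 · (log n)^4 (by repeated integration by parts; each step lowers the log-exponent and produces a relatively O(1/log n) correction). Hence S_n ~ 4 · n^14 · (log n)^4 / 7.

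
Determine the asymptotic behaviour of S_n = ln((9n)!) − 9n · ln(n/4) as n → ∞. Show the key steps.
S_n ~ 9n · (ln 36 − 1) + O(ln n)

Stirling: ln((9n)!) = 9n ln(9n) − 9n + O(ln n).
  S_n = 9n ln(9n) − 9n − 9n ln(n/4) + O(ln n)
      = 9n ln(9n) − 9n ln n + 9n ln 4 − 9n + O(ln n)
      = 9n ln 9 + 9n ln 4 − 9n + O(ln n)
      = 9n (ln 36 − 1) + O(ln n).
Numerically ln(36) − 1 ≈ 2.5835.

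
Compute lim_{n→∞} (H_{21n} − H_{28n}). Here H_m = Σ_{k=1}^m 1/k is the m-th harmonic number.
lim = ln(21/28) = ln(3/4)

Euler-Maclaurin gives H_m = ln m + γ + 1/(2m) + O(1/m^2). The γ and O(1/m) terms cancel in the difference:
  H_{21n} − H_{28n} = ln(21n) − ln(28n) + O(1/n) = ln(21/28) + O(1/n).
Hence the limit is ln(21/28) = ln(3/4).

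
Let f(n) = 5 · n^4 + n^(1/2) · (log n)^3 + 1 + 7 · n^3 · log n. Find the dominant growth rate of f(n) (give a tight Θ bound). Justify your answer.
f(n) ∈ Θ(n^4)

Compare the terms by growth order. For large n, n^a · (log n)^b dominates n^a' · (log n)^b' iff a > a', or (a = a' and b > b'). Ranking the 4 terms shows the dominant one is 5 · n^4. Hence f(n) ∈ Θ(n^4).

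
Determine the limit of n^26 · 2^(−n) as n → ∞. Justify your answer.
lim = 0

Exponentials with base > 1 dominate every fixed polynomial: for any fixed c, n^c / 2^n → 0 as n → ∞ (e.g. by the ratio test, or by writing 2^n = e^(n ln 2) and noting e^(n ln 2) / n^c → ∞). Hence n^26 · 2^(−n) = n^26 / 2^n → 0.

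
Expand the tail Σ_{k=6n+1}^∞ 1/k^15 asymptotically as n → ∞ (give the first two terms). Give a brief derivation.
Σ_{k>6n} 1/k^15 = 1/(14 · (6n)^14) − 1/(2 · (6n)^15) + O(1/(6n)^16)

Compare to the integral: ∫_{6n}^∞ x^(−15) dx = [−x^(−14)/14]_{6n}^∞ = 1/((15−1)·(6n)^14). The Euler-Maclaurin correction adds −f(6n)/2 = −1/(2·(6n)^15). Euler-Maclaurin then gives
  Σ_{k>6n} 1/k^15 = ∫_{6n}^∞ dx/x^15 − 1/(2·(6n)^15) + O(1/(6n)^16).
(Equivalently this is ζ(15) − Σ_{k≤6n} 1/k^15.)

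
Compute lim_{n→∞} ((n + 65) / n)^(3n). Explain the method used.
lim = e^195

Rewrite as (1 + 65/n)^(3n). By the standard limit (1 + x/n)^n → e^x, we have (1 + 65/n)^n → e^65, and raising to the 3rd power gives e^195.
More precisely, ln[(1 + 65/n)^(3n)] = 3n · ln(1 + 65/n) = 3n · (65/n + O(1/n^2)) = 195 + O(1/n) → 195.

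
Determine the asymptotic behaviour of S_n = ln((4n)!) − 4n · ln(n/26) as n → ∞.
S_n ~ 4n · (ln 104 − 1) + O(ln n)

Stirling: ln((4n)!) = 4n ln(4n) − 4n + O(ln n).
  S_n = 4n ln(4n) − 4n − 4n ln(n/26) + O(ln n)
      = 4n ln(4n) − 4n ln n + 4n ln 26 − 4n + O(ln n)
      = 4n ln 4 + 4n ln 26 − 4n + O(ln n)
      = 4n (ln 104 − 1) + O(ln n).
Numerically ln(104) − 1 ≈ 3.6444.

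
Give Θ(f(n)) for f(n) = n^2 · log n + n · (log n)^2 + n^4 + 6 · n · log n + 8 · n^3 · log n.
f(n) ∈ Θ(n^4)

Compare the terms by growth order. For large n, n^a · (log n)^b dominates n^a' · (log n)^b' iff a > a', or (a = a' and b > b'). Ranking the 5 terms shows the dominant one is n^4. Hence f(n) ∈ Θ(n^4).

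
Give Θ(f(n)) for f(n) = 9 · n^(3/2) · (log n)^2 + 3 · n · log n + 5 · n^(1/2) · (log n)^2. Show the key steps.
f(n) ∈ Θ(n^(3/2) · (log n)^2)

Compare the terms by growth order. For large n, n^a · (log n)^b dominates n^a' · (log n)^b' iff a > a', or (a = a' and b > b'). Ranking the 3 terms shows the dominant one is 9 · n^(3/2) · (log n)^2. Hence f(n) ∈ Θ(n^(3/2) · (log n)^2).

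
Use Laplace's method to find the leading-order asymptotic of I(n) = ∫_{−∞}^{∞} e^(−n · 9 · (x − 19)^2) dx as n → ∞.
I(n) = sqrt(π/(9n))

Here φ(x) = 9 · (x − 19)^2 has its unique minimum at x* = 19 with φ(x*) = 0 and φ''(x*) = 18. Laplace's method gives
  I(n) ~ e^(−n φ(x*)) · sqrt(2π / (n · φ''(x*))) = sqrt(2π / (18n)) = sqrt(π/(9n)).
This is exact: substituting u = (x − 19)·sqrt(9n) gives I(n) = (1/sqrt(9n)) ∫_{−∞}^{∞} e^(−u^2) du = sqrt(π/(9n)).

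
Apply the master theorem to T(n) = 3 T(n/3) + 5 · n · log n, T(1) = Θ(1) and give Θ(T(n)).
T(n) = Θ(n · (log n)^2)

Here log_3 3 = 1 and f(n) = 5 · n · log n = Θ(n^(log_3 3) · (log n)^1). This is the extended Case 2 of the master theorem (f matches the critical exponent up to log factors), giving T(n) = Θ(n^(log_3 3) · (log n)^(1+1)) = Θ(n · (log n)^2).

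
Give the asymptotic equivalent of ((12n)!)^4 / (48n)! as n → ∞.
((12n)!)^4/(48n)! ~ ((2π·12n)^(3/2) / 2) · 4^(−4·12n)  →  0

Write N = 12n. Stirling: N! ~ sqrt(2π N)(N/e)^N and (4N)! ~ sqrt(2π·4N)·(4N/e)^(4N).
  (N!)^4/(4N)! ~ (2π N)^(4/2) (N/e)^(4N) / [sqrt(2π·4N) (4N/e)^(4N)]
     = (2π N)^(4/2) / sqrt(2π·4N) · (N/(4N))^(4N)
     = (2π N)^((4−1)/2) / 2 · 4^(−4N).
Since 4^4 > 1, the factor 4^(−4N) decays exponentially, so the ratio → 0. Substituting N = 12n gives the stated form.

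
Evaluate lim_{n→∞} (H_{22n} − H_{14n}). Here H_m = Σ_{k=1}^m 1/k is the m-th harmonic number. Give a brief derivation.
lim = ln(22/14) = ln(11/7)

Euler-Maclaurin gives H_m = ln m + γ + 1/(2m) + O(1/m^2). The γ and O(1/m) terms cancel in the difference:
  H_{22n} − H_{14n} = ln(22n) − ln(14n) + O(1/n) = ln(22/14) + O(1/n).
Hence the limit is ln(22/14) = ln(11/7).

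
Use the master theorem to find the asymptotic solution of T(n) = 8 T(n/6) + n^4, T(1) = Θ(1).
T(n) = Θ(n^4)

log_6 8 ≈ 1.161. f(n) = n^4 dominates n^(log_6 8) since 4 > 1.161, and the regularity condition a·f(n/b) = 8·(n/6)^4 = (8/1296)·n^4 ≤ c·f(n) holds with c = 8/1296 ≈ 0.00617 < 1. So this is Case 3: T(n) = Θ(f(n)) = Θ(n^4).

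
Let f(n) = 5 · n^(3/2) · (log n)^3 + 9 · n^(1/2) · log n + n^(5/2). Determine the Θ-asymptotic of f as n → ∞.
f(n) ∈ Θ(n^(5/2))

Compare the terms by growth order. For large n, n^a · (log n)^b dominates n^a' · (log n)^b' iff a > a', or (a = a' and b > b'). Ranking the 3 terms shows the dominant one is n^(5/2). Hence f(n) ∈ Θ(n^(5/2)).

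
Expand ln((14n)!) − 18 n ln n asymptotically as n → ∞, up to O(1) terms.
ln((14n)!) − 18 n ln n = −4 n ln n + 14(ln 14 − 1) n + (1/2) ln(2π·14n) + O(1/n)

Stirling: ln((14n)!) = 14n ln(14n) − 14n + (1/2) ln(2π·14n) + O(1/n).
Expand 14n ln(14n) = 14n (ln n + ln 14) = 14n ln n + 14n ln 14.
Subtract 18n ln n: leading term is (14 − 18) n ln n = −4 n ln n. The next term is 14n ln 14 − 14n = 14(ln 14 − 1) n. Then the (1/2) ln(2π·14n) correction.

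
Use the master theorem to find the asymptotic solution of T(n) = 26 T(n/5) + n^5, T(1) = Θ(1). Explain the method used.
T(n) = Θ(n^5)

log_5 26 ≈ 2.024. f(n) = n^5 dominates n^(log_5 26) since 5 > 2.024, and the regularity condition a·f(n/b) = 26·(n/5)^5 = (26/3125)·n^5 ≤ c·f(n) holds with c = 26/3125 ≈ 0.00832 < 1. So this is Case 3: T(n) = Θ(f(n)) = Θ(n^5).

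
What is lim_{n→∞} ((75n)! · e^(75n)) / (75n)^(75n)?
lim = ∞

Stirling: (75n)! ~ sqrt(2π·75n) · (75n/e)^(75n). Hence
  (75n)! · e^(75n) / (75n)^(75n) ~ sqrt(2π·75n) = sqrt(2π·75) · sqrt(n) → ∞.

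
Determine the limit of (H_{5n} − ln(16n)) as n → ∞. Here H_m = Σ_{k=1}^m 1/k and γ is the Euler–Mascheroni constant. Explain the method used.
lim = ln(5/16) + γ

By Euler-Maclaurin, H_m = ln m + γ + O(1/m). So
  H_{5n} − ln(16n) = ln(5n) + γ − ln(16n) + O(1/n)
                       = ln(5/16) + γ + O(1/n).
Hence the limit is ln(5/16) + γ.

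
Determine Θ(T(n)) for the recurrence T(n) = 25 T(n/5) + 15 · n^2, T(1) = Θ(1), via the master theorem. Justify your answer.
T(n) = Θ(n^2 log n)

log_5 25 = 2, and f(n) = 15 · n^2 = Θ(n^(log_5 25)). This is Case 2 of the master theorem: T(n) = Θ(f(n) · log n) = Θ(n^2 log n).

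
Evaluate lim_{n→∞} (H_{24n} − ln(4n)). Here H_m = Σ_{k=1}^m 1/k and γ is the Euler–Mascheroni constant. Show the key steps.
lim = ln 6 + γ

By Euler-Maclaurin, H_m = ln m + γ + O(1/m). So
  H_{24n} − ln(4n) = ln(24n) + γ − ln(4n) + O(1/n)
                       = ln(24/4) + γ + O(1/n).
Hence the limit is ln(24/4) + γ (= ln 6).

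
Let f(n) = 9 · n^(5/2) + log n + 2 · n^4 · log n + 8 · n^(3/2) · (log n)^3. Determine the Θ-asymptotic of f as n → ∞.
f(n) ∈ Θ(n^4 · log n)

Compare the terms by growth order. For large n, n^a · (log n)^b dominates n^a' · (log n)^b' iff a > a', or (a = a' and b > b'). Ranking the 4 terms shows the dominant one is 2 · n^4 · log n. Hence f(n) ∈ Θ(n^4 · log n).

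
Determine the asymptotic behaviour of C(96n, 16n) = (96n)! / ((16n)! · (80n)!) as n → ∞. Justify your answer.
C(96n, 16n) ~ (46656/3125)^(16n) · sqrt(3/(5π·16n))

Write N = 16n. Apply Stirling to each factorial:
  (6N)! ~ sqrt(2π·6N) · (6N/e)^(6N),
  N! ~ sqrt(2π N) · (N/e)^N,
  (5N)! ~ sqrt(2π·5N) · (5N/e)^(5N).
The exponential factors combine to (6N)^(6N) / (N^N · (5N)^(5N)) = 6^(6N)/5^(5N) = (6^6/5^5)^N = (46656/3125)^N.
The square-root prefactors combine to sqrt(2π·6N) / (sqrt(2π N)·sqrt(2π·5N)) = sqrt(6 / (2π·5·N)) = sqrt(3/(5π·16n)).
Substituting N = 16n: C(96n, 16n) ~ (46656/3125)^(16n) · sqrt(3/(5π·16n)).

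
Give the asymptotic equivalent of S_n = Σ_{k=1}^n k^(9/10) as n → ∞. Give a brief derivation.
S_n ~ (10/19) · n^(19/10)

Integral comparison: Σ_{k=1}^n k^(9/10) = ∫_0^n x^(9/10) dx + O(n^(9/10)). The integral is n^(1 + 9/10) / (1 + 9/10) = n^((9+10)/10) / ((9+10)/10) = (10/19) · n^(19/10).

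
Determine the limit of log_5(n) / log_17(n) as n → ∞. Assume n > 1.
lim = ln(17) / ln(5) = log_5(17)

Change of base: log_5(n) = ln n / ln 5 and log_17(n) = ln n / ln 17. The ratio is (ln n / ln 5) · (ln 17 / ln n) = ln 17 / ln 5, a constant independent of n. So the limit is ln 17 / ln 5 = log_5(17).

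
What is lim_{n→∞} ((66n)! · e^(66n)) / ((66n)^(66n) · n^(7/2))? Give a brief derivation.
lim = 0

Stirling: (66n)! ~ sqrt(2π·66n) · (66n/e)^(66n). Hence
  (66n)! · e^(66n) / (66n)^(66n) ~ sqrt(2π·66n).
Dividing by n^(7/2): sqrt(2π·66n) / n^(7/2) = sqrt(2π·66) · n^((1−7)/2), so the expression behaves like sqrt(2π·66) · n^((1−7)/2) → 0.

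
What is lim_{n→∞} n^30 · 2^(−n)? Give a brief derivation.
lim = 0

Exponentials with base > 1 dominate every fixed polynomial: for any fixed c, n^c / 2^n → 0 as n → ∞ (e.g. by the ratio test, or by writing 2^n = e^(n ln 2) and noting e^(n ln 2) / n^c → ∞). Hence n^30 · 2^(−n) = n^30 / 2^n → 0.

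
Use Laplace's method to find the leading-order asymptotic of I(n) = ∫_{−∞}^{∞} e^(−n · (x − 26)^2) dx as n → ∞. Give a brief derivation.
I(n) = sqrt(π/n)

Here φ(x) = (x − 26)^2 has its unique minimum at x* = 26 with φ(x*) = 0 and φ''(x*) = 2. Laplace's method gives
  I(n) ~ e^(−n φ(x*)) · sqrt(2π / (n · φ''(x*))) = sqrt(2π / (2n)) = sqrt(π/n).
This is exact: substituting u = (x − 26)·sqrt(n) gives I(n) = (1/sqrt(n)) ∫_{−∞}^{∞} e^(−u^2) du = sqrt(π/n).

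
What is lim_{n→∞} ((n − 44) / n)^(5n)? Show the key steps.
lim = e^(−220)

Rewrite as (1 − 44/n)^(5n). By the standard limit (1 + x/n)^n → e^x, we have (1 − 44/n)^n → e^(−44), and raising to the 5th power gives e^(−220).
More precisely, ln[(1 − 44/n)^(5n)] = 5n · ln(1 − 44/n) = 5n · (-44/n + O(1/n^2)) = -220 + O(1/n) → -220.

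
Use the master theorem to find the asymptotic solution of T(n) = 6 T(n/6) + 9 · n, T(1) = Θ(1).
T(n) = Θ(n log n)

log_6 6 = 1, and f(n) = 9 · n = Θ(n^(log_6 6)). This is Case 2 of the master theorem: T(n) = Θ(f(n) · log n) = Θ(n log n).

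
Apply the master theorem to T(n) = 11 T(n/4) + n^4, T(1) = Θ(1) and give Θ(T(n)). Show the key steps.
T(n) = Θ(n^4)

log_4 11 ≈ 1.730. f(n) = n^4 dominates n^(log_4 11) since 4 > 1.730, and the regularity condition a·f(n/b) = 11·(n/4)^4 = (11/256)·n^4 ≤ c·f(n) holds with c = 11/256 ≈ 0.043 < 1. So this is Case 3: T(n) = Θ(f(n)) = Θ(n^4).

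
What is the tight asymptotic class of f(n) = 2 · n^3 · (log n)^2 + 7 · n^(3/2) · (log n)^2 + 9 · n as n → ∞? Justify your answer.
f(n) ∈ Θ(n^3 · (log n)^2)

Compare the terms by growth order. For large n, n^a · (log n)^b dominates n^a' · (log n)^b' iff a > a', or (a = a' and b > b'). Ranking the 3 terms shows the dominant one is 2 · n^3 · (log n)^2. Hence f(n) ∈ Θ(n^3 · (log n)^2).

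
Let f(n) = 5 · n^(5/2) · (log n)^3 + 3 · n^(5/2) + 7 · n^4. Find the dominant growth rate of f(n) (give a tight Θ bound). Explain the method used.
f(n) ∈ Θ(n^4)

Compare the terms by growth order. For large n, n^a · (log n)^b dominates n^a' · (log n)^b' iff a > a', or (a = a' and b > b'). Ranking the 3 terms shows the dominant one is 7 · n^4. Hence f(n) ∈ Θ(n^4).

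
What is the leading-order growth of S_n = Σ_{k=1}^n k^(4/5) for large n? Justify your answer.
S_n ~ (5/9) · n^(9/5)

Integral comparison: Σ_{k=1}^n k^(4/5) = ∫_0^n x^(4/5) dx + O(n^(4/5)). The integral is n^(1 + 4/5) / (1 + 4/5) = n^((4+5)/5) / ((4+5)/5) = (5/9) · n^(9/5).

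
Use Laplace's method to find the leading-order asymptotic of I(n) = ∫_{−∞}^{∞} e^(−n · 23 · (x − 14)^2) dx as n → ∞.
I(n) = sqrt(π/(23n))

Here φ(x) = 23 · (x − 14)^2 has its unique minimum at x* = 14 with φ(x*) = 0 and φ''(x*) = 46. Laplace's method gives
  I(n) ~ e^(−n φ(x*)) · sqrt(2π / (n · φ''(x*))) = sqrt(2π / (46n)) = sqrt(π/(23n)).
This is exact: substituting u = (x − 14)·sqrt(23n) gives I(n) = (1/sqrt(23n)) ∫_{−∞}^{∞} e^(−u^2) du = sqrt(π/(23n)).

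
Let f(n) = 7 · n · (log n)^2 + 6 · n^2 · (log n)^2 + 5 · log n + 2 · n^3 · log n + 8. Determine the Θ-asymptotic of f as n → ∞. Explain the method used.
f(n) ∈ Θ(n^3 · log n)

Compare the terms by growth order. For large n, n^a · (log n)^b dominates n^a' · (log n)^b' iff a > a', or (a = a' and b > b'). Ranking the 5 terms shows the dominant one is 2 · n^3 · log n. Hence f(n) ∈ Θ(n^3 · log n).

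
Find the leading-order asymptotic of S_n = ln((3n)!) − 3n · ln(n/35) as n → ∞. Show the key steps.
S_n ~ 3n · (ln 105 − 1) + O(ln n)

Stirling: ln((3n)!) = 3n ln(3n) − 3n + O(ln n).
  S_n = 3n ln(3n) − 3n − 3n ln(n/35) + O(ln n)
      = 3n ln(3n) − 3n ln n + 3n ln 35 − 3n + O(ln n)
      = 3n ln 3 + 3n ln 35 − 3n + O(ln n)
      = 3n (ln 105 − 1) + O(ln n).
Numerically ln(105) − 1 ≈ 3.6540.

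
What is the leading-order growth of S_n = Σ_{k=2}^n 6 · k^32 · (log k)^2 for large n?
S_n ~ 2 · n^33 · (log n)^2 / 11

By integral comparison, S_n = ∫_1^n 6 · x^32 · (log x)^2 dx + O(n^32 · (log n)^2). For the integral, the leading term of ∫_1^n x^32 (log x)^2 dx is n^33/33 · (log n)^2 (by repeated integration by parts; each step lowers the log-exponent and produces a relatively O(1/log n) correction). Hence S_n ~ 2 · n^33 · (log n)^2 / 11.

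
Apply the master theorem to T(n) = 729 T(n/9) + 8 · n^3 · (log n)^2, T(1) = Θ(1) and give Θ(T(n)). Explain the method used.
T(n) = Θ(n^3 · (log n)^3)

Here log_9 729 = 3 and f(n) = 8 · n^3 · (log n)^2 = Θ(n^(log_9 729) · (log n)^2). This is the extended Case 2 of the master theorem (f matches the critical exponent up to log factors), giving T(n) = Θ(n^(log_9 729) · (log n)^(2+1)) = Θ(n^3 · (log n)^3).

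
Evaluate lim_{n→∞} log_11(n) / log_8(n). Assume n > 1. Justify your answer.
lim = ln(8) / ln(11) = log_11(8)

Change of base: log_11(n) = ln n / ln 11 and log_8(n) = ln n / ln 8. The ratio is (ln n / ln 11) · (ln 8 / ln n) = ln 8 / ln 11, a constant independent of n. So the limit is ln 8 / ln 11 = log_11(8).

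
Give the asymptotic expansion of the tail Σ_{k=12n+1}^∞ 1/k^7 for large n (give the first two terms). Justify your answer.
Σ_{k>12n} 1/k^7 = 1/(6 · (12n)^6) − 1/(2 · (12n)^7) + O(1/(12n)^8)

Compare to the integral: ∫_{12n}^∞ x^(−7) dx = [−x^(−6)/6]_{12n}^∞ = 1/((7−1)·(12n)^6). The Euler-Maclaurin correction adds −f(12n)/2 = −1/(2·(12n)^7). Euler-Maclaurin then gives
  Σ_{k>12n} 1/k^7 = ∫_{12n}^∞ dx/x^7 − 1/(2·(12n)^7) + O(1/(12n)^8).
(Equivalently this is ζ(7) − Σ_{k≤12n} 1/k^7.)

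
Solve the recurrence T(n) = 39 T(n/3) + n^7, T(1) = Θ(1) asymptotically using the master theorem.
T(n) = Θ(n^7)

log_3 39 ≈ 3.335. f(n) = n^7 dominates n^(log_3 39) since 7 > 3.335, and the regularity condition a·f(n/b) = 39·(n/3)^7 = (39/2187)·n^7 ≤ c·f(n) holds with c = 39/2187 ≈ 0.0178 < 1. So this is Case 3: T(n) = Θ(f(n)) = Θ(n^7).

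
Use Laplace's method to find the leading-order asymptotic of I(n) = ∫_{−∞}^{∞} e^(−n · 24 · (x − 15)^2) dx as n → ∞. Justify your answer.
I(n) = sqrt(π/(24n))

Here φ(x) = 24 · (x − 15)^2 has its unique minimum at x* = 15 with φ(x*) = 0 and φ''(x*) = 48. Laplace's method gives
  I(n) ~ e^(−n φ(x*)) · sqrt(2π / (n · φ''(x*))) = sqrt(2π / (48n)) = sqrt(π/(24n)).
This is exact: substituting u = (x − 15)·sqrt(24n) gives I(n) = (1/sqrt(24n)) ∫_{−∞}^{∞} e^(−u^2) du = sqrt(π/(24n)).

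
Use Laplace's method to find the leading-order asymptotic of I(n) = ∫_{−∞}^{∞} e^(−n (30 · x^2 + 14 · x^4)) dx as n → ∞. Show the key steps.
I(n) ~ sqrt(π/(30n))

φ(x) = 30 · x^2 + 14 · x^4 has its unique global minimum at x* = 0 (since φ'(x) = 60x + 56x^3 = 0 only at x = 0 for real x with both coefficients positive, and φ → ∞ as |x| → ∞). At x* = 0, φ(0) = 0 and φ''(0) = 60. Laplace's method then gives
  I(n) ~ sqrt(2π / (n · φ''(0))) · e^(−n φ(0)) = sqrt(2π / (60n)) = sqrt(π/(30n)).
The 14 · x^4 term contributes only at subleading order (an O(1/n) relative correction).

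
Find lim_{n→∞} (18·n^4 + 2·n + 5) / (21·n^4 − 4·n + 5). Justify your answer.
lim = 18/21 = 6/7

For large n the leading n^4 terms dominate both numerator and denominator. Dividing top and bottom by n^4, every other term tends to 0, leaving 18/21 = 6/7.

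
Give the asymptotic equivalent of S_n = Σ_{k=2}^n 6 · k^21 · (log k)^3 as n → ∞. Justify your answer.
S_n ~ 3 · n^22 · (log n)^3 / 11

By integral comparison, S_n = ∫_1^n 6 · x^21 · (log x)^3 dx + O(n^21 · (log n)^3). For the integral, the leading term of ∫_1^n x^21 (log x)^3 dx is n^22/22 · (log n)^3 (by repeated integration by parts; each step lowers the log-exponent and produces a relatively O(1/log n) correction). Hence S_n ~ 3 · n^22 · (log n)^3 / 11.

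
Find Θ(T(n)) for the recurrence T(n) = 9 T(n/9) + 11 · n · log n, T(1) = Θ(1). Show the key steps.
T(n) = Θ(n · (log n)^2)

Here log_9 9 = 1 and f(n) = 11 · n · log n = Θ(n^(log_9 9) · (log n)^1). This is the extended Case 2 of the master theorem (f matches the critical exponent up to log factors), giving T(n) = Θ(n^(log_9 9) · (log n)^(1+1)) = Θ(n · (log n)^2).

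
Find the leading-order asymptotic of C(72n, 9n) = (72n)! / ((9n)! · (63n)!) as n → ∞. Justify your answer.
C(72n, 9n) ~ (16777216/823543)^(9n) · sqrt(4/(7π·9n))

Write N = 9n. Apply Stirling to each factorial:
  (8N)! ~ sqrt(2π·8N) · (8N/e)^(8N),
  N! ~ sqrt(2π N) · (N/e)^N,
  (7N)! ~ sqrt(2π·7N) · (7N/e)^(7N).
The exponential factors combine to (8N)^(8N) / (N^N · (7N)^(7N)) = 8^(8N)/7^(7N) = (8^8/7^7)^N = (16777216/823543)^N.
The square-root prefactors combine to sqrt(2π·8N) / (sqrt(2π N)·sqrt(2π·7N)) = sqrt(8 / (2π·7·N)) = sqrt(4/(7π·9n)).
Substituting N = 9n: C(72n, 9n) ~ (16777216/823543)^(9n) · sqrt(4/(7π·9n)).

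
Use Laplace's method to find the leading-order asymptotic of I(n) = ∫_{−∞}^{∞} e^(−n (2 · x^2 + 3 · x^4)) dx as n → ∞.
I(n) ~ sqrt(π/(2n))

φ(x) = 2 · x^2 + 3 · x^4 has its unique global minimum at x* = 0 (since φ'(x) = 4x + 12x^3 = 0 only at x = 0 for real x with both coefficients positive, and φ → ∞ as |x| → ∞). At x* = 0, φ(0) = 0 and φ''(0) = 4. Laplace's method then gives
  I(n) ~ sqrt(2π / (n · φ''(0))) · e^(−n φ(0)) = sqrt(2π / (4n)) = sqrt(π/(2n)).
The 3 · x^4 term contributes only at subleading order (an O(1/n) relative correction).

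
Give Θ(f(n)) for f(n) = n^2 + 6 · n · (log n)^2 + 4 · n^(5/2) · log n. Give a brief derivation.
f(n) ∈ Θ(n^(5/2) · log n)

Compare the terms by growth order. For large n, n^a · (log n)^b dominates n^a' · (log n)^b' iff a > a', or (a = a' and b > b'). Ranking the 3 terms shows the dominant one is 4 · n^(5/2) · log n. Hence f(n) ∈ Θ(n^(5/2) · log n).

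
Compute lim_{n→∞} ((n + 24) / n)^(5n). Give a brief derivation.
lim = e^120

Rewrite as (1 + 24/n)^(5n). By the standard limit (1 + x/n)^n → e^x, we have (1 + 24/n)^n → e^24, and raising to the 5th power gives e^120.
More precisely, ln[(1 + 24/n)^(5n)] = 5n · ln(1 + 24/n) = 5n · (24/n + O(1/n^2)) = 120 + O(1/n) → 120.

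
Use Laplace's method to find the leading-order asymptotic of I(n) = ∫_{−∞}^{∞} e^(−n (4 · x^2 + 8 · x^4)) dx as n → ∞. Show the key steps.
I(n) ~ sqrt(π/(4n))

φ(x) = 4 · x^2 + 8 · x^4 has its unique global minimum at x* = 0 (since φ'(x) = 8x + 32x^3 = 0 only at x = 0 for real x with both coefficients positive, and φ → ∞ as |x| → ∞). At x* = 0, φ(0) = 0 and φ''(0) = 8. Laplace's method then gives
  I(n) ~ sqrt(2π / (n · φ''(0))) · e^(−n φ(0)) = sqrt(2π / (8n)) = sqrt(π/(4n)).
The 8 · x^4 term contributes only at subleading order (an O(1/n) relative correction).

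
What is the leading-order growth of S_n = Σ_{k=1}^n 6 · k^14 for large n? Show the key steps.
S_n ~ 2 · n^15 / 5

By integral comparison (Euler-Maclaurin), Σ_{k=1}^n 6 · k^14 = 6 · ∫_0^n x^14 dx + O(n^14) = 6 · n^15/15 = 2 · n^15 / 5 + O(n^14). (Equivalently, Faulhaber's formula gives the same leading term.)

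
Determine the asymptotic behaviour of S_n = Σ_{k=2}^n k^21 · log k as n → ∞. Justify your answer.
S_n ~ n^22 log n / 22 − n^22 / 484

By integral comparison, S_n = ∫_1^n x^21 · log x dx + O(n^21 · log n). For the integral, ∫ x^21 log x dx = n^22 log n / 22 − n^22/484 (integration by parts). Hence S_n ~ n^22 log n / 22 − n^22 / 484.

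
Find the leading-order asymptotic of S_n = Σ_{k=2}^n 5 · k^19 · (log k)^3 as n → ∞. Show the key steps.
S_n ~ n^20 · (log n)^3 / 4

By integral comparison, S_n = ∫_1^n 5 · x^19 · (log x)^3 dx + O(n^19 · (log n)^3). For the integral, the leading term of ∫_1^n x^19 (log x)^3 dx is n^20/20 · (log n)^3 (by repeated integration by parts; each step lowers the log-exponent and produces a relatively O(1/log n) correction). Hence S_n ~ n^20 · (log n)^3 / 4.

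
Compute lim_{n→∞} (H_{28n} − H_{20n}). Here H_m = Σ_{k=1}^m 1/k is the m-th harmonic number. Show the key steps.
lim = ln(28/20) = ln(7/5)

Euler-Maclaurin gives H_m = ln m + γ + 1/(2m) + O(1/m^2). The γ and O(1/m) terms cancel in the difference:
  H_{28n} − H_{20n} = ln(28n) − ln(20n) + O(1/n) = ln(28/20) + O(1/n).
Hence the limit is ln(28/20) = ln(7/5).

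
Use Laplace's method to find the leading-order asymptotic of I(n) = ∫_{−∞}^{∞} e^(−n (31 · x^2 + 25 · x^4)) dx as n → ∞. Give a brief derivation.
I(n) ~ sqrt(π/(31n))

φ(x) = 31 · x^2 + 25 · x^4 has its unique global minimum at x* = 0 (since φ'(x) = 62x + 100x^3 = 0 only at x = 0 for real x with both coefficients positive, and φ → ∞ as |x| → ∞). At x* = 0, φ(0) = 0 and φ''(0) = 62. Laplace's method then gives
  I(n) ~ sqrt(2π / (n · φ''(0))) · e^(−n φ(0)) = sqrt(2π / (62n)) = sqrt(π/(31n)).
The 25 · x^4 term contributes only at subleading order (an O(1/n) relative correction).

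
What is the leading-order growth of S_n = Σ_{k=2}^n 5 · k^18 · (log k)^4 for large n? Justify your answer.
S_n ~ 5 · n^19 · (log n)^4 / 19

By integral comparison, S_n = ∫_1^n 5 · x^18 · (log x)^4 dx + O(n^18 · (log n)^4). For the integral, the leading term of ∫_1^n x^18 (log x)^4 dx is n^19/19 · (log n)^4 (by repeated integration by parts; each step lowers the log-exponent and produces a relatively O(1/log n) correction). Hence S_n ~ 5 · n^19 · (log n)^4 / 19.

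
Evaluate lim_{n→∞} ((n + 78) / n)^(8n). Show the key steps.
lim = e^624

Rewrite as (1 + 78/n)^(8n). By the standard limit (1 + x/n)^n → e^x, we have (1 + 78/n)^n → e^78, and raising to the 8th power gives e^624.
More precisely, ln[(1 + 78/n)^(8n)] = 8n · ln(1 + 78/n) = 8n · (78/n + O(1/n^2)) = 624 + O(1/n) → 624.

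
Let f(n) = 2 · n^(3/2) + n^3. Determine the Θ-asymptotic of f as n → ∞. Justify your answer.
f(n) ∈ Θ(n^3)

Compare the terms by growth order. For large n, n^a · (log n)^b dominates n^a' · (log n)^b' iff a > a', or (a = a' and b > b'). Ranking the 2 terms shows the dominant one is n^3. Hence f(n) ∈ Θ(n^3).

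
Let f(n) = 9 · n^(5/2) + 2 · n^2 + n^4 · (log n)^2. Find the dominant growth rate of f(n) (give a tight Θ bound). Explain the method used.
f(n) ∈ Θ(n^4 · (log n)^2)

Compare the terms by growth order. For large n, n^a · (log n)^b dominates n^a' · (log n)^b' iff a > a', or (a = a' and b > b'). Ranking the 3 terms shows the dominant one is n^4 · (log n)^2. Hence f(n) ∈ Θ(n^4 · (log n)^2).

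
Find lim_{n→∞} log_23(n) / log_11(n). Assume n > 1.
lim = ln(11) / ln(23) = log_23(11)

Change of base: log_23(n) = ln n / ln 23 and log_11(n) = ln n / ln 11. The ratio is (ln n / ln 23) · (ln 11 / ln n) = ln 11 / ln 23, a constant independent of n. So the limit is ln 11 / ln 23 = log_23(11).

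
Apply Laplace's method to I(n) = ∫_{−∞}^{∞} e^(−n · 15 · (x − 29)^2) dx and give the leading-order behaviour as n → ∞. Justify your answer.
I(n) = sqrt(π/(15n))

Here φ(x) = 15 · (x − 29)^2 has its unique minimum at x* = 29 with φ(x*) = 0 and φ''(x*) = 30. Laplace's method gives
  I(n) ~ e^(−n φ(x*)) · sqrt(2π / (n · φ''(x*))) = sqrt(2π / (30n)) = sqrt(π/(15n)).
This is exact: substituting u = (x − 29)·sqrt(15n) gives I(n) = (1/sqrt(15n)) ∫_{−∞}^{∞} e^(−u^2) du = sqrt(π/(15n)).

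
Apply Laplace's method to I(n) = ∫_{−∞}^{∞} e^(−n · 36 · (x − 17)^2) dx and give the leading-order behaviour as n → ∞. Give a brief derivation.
I(n) = sqrt(π/(36n))

Here φ(x) = 36 · (x − 17)^2 has its unique minimum at x* = 17 with φ(x*) = 0 and φ''(x*) = 72. Laplace's method gives
  I(n) ~ e^(−n φ(x*)) · sqrt(2π / (n · φ''(x*))) = sqrt(2π / (72n)) = sqrt(π/(36n)).
This is exact: substituting u = (x − 17)·sqrt(36n) gives I(n) = (1/sqrt(36n)) ∫_{−∞}^{∞} e^(−u^2) du = sqrt(π/(36n)).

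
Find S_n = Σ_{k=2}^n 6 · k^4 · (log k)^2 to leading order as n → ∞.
S_n ~ 6 · n^5 · (log n)^2 / 5

By integral comparison, S_n = ∫_1^n 6 · x^4 · (log x)^2 dx + O(n^4 · (log n)^2). For the integral, the leading term of ∫_1^n x^4 (log x)^2 dx is n^5/5 · (log n)^2 (by repeated integration by parts; each step lowers the log-exponent and produces a relatively O(1/log n) correction). Hence S_n ~ 6 · n^5 · (log n)^2 / 5.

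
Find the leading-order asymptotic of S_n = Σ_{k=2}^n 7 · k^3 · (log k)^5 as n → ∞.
S_n ~ 7 · n^4 · (log n)^5 / 4

By integral comparison, S_n = ∫_1^n 7 · x^3 · (log x)^5 dx + O(n^3 · (log n)^5). For the integral, the leading term of ∫_1^n x^3 (log x)^5 dx is n^4/4 · (log n)^5 (by repeated integration by parts; each step lowers the log-exponent and produces a relatively O(1/log n) correction). Hence S_n ~ 7 · n^4 · (log n)^5 / 4.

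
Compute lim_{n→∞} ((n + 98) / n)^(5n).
lim = e^490

Rewrite as (1 + 98/n)^(5n). By the standard limit (1 + x/n)^n → e^x, we have (1 + 98/n)^n → e^98, and raising to the 5th power gives e^490.
More precisely, ln[(1 + 98/n)^(5n)] = 5n · ln(1 + 98/n) = 5n · (98/n + O(1/n^2)) = 490 + O(1/n) → 490.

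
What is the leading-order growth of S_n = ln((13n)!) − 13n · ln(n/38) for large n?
S_n ~ 13n · (ln 494 − 1) + O(ln n)

Stirling: ln((13n)!) = 13n ln(13n) − 13n + O(ln n).
  S_n = 13n ln(13n) − 13n − 13n ln(n/38) + O(ln n)
      = 13n ln(13n) − 13n ln n + 13n ln 38 − 13n + O(ln n)
      = 13n ln 13 + 13n ln 38 − 13n + O(ln n)
      = 13n (ln 494 − 1) + O(ln n).
Numerically ln(494) − 1 ≈ 5.2025.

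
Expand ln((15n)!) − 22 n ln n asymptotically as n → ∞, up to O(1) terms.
ln((15n)!) − 22 n ln n = −7 n ln n + 15(ln 15 − 1) n + (1/2) ln(2π·15n) + O(1/n)

Stirling: ln((15n)!) = 15n ln(15n) − 15n + (1/2) ln(2π·15n) + O(1/n).
Expand 15n ln(15n) = 15n (ln n + ln 15) = 15n ln n + 15n ln 15.
Subtract 22n ln n: leading term is (15 − 22) n ln n = −7 n ln n. The next term is 15n ln 15 − 15n = 15(ln 15 − 1) n. Then the (1/2) ln(2π·15n) correction.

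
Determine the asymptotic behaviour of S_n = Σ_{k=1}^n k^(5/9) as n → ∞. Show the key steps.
S_n ~ (9/14) · n^(14/9)

Integral comparison: Σ_{k=1}^n k^(5/9) = ∫_0^n x^(5/9) dx + O(n^(5/9)). The integral is n^(1 + 5/9) / (1 + 5/9) = n^((5+9)/9) / ((5+9)/9) = (9/14) · n^(14/9).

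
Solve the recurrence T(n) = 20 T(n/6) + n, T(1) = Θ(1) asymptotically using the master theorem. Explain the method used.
T(n) = Θ(n^(log_6 20))

Master theorem: compare f(n) = n to n^(log_6 20) where log_6 20 ≈ 1.672. Since 1 < log_6 20, we have f(n) = O(n^(log_6 20 − ε)) for some ε > 0 — Case 1. Hence T(n) = Θ(n^(log_6 20)).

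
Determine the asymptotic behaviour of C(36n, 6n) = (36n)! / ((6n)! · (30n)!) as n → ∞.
C(36n, 6n) ~ (46656/3125)^(6n) · sqrt(3/(5π·6n))

Write N = 6n. Apply Stirling to each factorial:
  (6N)! ~ sqrt(2π·6N) · (6N/e)^(6N),
  N! ~ sqrt(2π N) · (N/e)^N,
  (5N)! ~ sqrt(2π·5N) · (5N/e)^(5N).
The exponential factors combine to (6N)^(6N) / (N^N · (5N)^(5N)) = 6^(6N)/5^(5N) = (6^6/5^5)^N = (46656/3125)^N.
The square-root prefactors combine to sqrt(2π·6N) / (sqrt(2π N)·sqrt(2π·5N)) = sqrt(6 / (2π·5·N)) = sqrt(3/(5π·6n)).
Substituting N = 6n: C(36n, 6n) ~ (46656/3125)^(6n) · sqrt(3/(5π·6n)).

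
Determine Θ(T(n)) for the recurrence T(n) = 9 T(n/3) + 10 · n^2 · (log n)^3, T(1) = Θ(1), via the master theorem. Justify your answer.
T(n) = Θ(n^2 · (log n)^4)

Here log_3 9 = 2 and f(n) = 10 · n^2 · (log n)^3 = Θ(n^(log_3 9) · (log n)^3). This is the extended Case 2 of the master theorem (f matches the critical exponent up to log factors), giving T(n) = Θ(n^(log_3 9) · (log n)^(3+1)) = Θ(n^2 · (log n)^4).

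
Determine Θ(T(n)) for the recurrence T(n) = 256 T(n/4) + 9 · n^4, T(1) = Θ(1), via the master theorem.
T(n) = Θ(n^4 log n)

log_4 256 = 4, and f(n) = 9 · n^4 = Θ(n^(log_4 256)). This is Case 2 of the master theorem: T(n) = Θ(f(n) · log n) = Θ(n^4 log n).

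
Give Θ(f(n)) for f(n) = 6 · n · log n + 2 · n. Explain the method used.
f(n) ∈ Θ(n · log n)

Compare the terms by growth order. For large n, n^a · (log n)^b dominates n^a' · (log n)^b' iff a > a', or (a = a' and b > b'). Ranking the 2 terms shows the dominant one is 6 · n · log n. Hence f(n) ∈ Θ(n · log n).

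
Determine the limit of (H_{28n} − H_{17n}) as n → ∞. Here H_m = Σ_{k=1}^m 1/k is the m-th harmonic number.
lim = ln(28/17)

Euler-Maclaurin gives H_m = ln m + γ + 1/(2m) + O(1/m^2). The γ and O(1/m) terms cancel in the difference:
  H_{28n} − H_{17n} = ln(28n) − ln(17n) + O(1/n) = ln(28/17) + O(1/n).
Hence the limit is ln(28/17).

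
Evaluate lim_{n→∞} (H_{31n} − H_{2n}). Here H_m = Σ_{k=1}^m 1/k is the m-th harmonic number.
lim = ln(31/2)

Euler-Maclaurin gives H_m = ln m + γ + 1/(2m) + O(1/m^2). The γ and O(1/m) terms cancel in the difference:
  H_{31n} − H_{2n} = ln(31n) − ln(2n) + O(1/n) = ln(31/2) + O(1/n).
Hence the limit is ln(31/2).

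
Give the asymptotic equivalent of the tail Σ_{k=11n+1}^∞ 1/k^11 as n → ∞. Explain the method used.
Σ_{k>11n} 1/k^11 ~ 1/(10 · (11n)^10)

Compare to the integral: ∫_{11n}^∞ x^(−11) dx = [−x^(−10)/10]_{11n}^∞ = 1/((11−1)·(11n)^10). Euler-Maclaurin then gives
  Σ_{k>11n} 1/k^11 = ∫_{11n}^∞ dx/x^11 − 1/(2·(11n)^11) + O(1/(11n)^12).
(Equivalently this is ζ(11) − Σ_{k≤11n} 1/k^11.)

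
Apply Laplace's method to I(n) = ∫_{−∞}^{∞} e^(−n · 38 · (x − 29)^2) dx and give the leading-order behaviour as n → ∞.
I(n) = sqrt(π/(38n))

Here φ(x) = 38 · (x − 29)^2 has its unique minimum at x* = 29 with φ(x*) = 0 and φ''(x*) = 76. Laplace's method gives
  I(n) ~ e^(−n φ(x*)) · sqrt(2π / (n · φ''(x*))) = sqrt(2π / (76n)) = sqrt(π/(38n)).
This is exact: substituting u = (x − 29)·sqrt(38n) gives I(n) = (1/sqrt(38n)) ∫_{−∞}^{∞} e^(−u^2) du = sqrt(π/(38n)).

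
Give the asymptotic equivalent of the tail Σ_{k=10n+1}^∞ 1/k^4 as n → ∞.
Σ_{k>10n} 1/k^4 ~ 1/(3 · (10n)^3)

Compare to the integral: ∫_{10n}^∞ x^(−4) dx = [−x^(−3)/3]_{10n}^∞ = 1/((4−1)·(10n)^3). Euler-Maclaurin then gives
  Σ_{k>10n} 1/k^4 = ∫_{10n}^∞ dx/x^4 − 1/(2·(10n)^4) + O(1/(10n)^5).
(Equivalently this is ζ(4) − Σ_{k≤10n} 1/k^4.)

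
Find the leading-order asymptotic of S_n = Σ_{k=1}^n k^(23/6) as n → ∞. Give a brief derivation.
S_n ~ (6/29) · n^(29/6)

Integral comparison: Σ_{k=1}^n k^(23/6) = ∫_0^n x^(23/6) dx + O(n^(23/6)). The integral is n^(1 + 23/6) / (1 + 23/6) = n^((23+6)/6) / ((23+6)/6) = (6/29) · n^(29/6).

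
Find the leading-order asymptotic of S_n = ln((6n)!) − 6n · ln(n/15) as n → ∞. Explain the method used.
S_n ~ 6n · (ln 90 − 1) + O(ln n)

Stirling: ln((6n)!) = 6n ln(6n) − 6n + O(ln n).
  S_n = 6n ln(6n) − 6n − 6n ln(n/15) + O(ln n)
      = 6n ln(6n) − 6n ln n + 6n ln 15 − 6n + O(ln n)
      = 6n ln 6 + 6n ln 15 − 6n + O(ln n)
      = 6n (ln 90 − 1) + O(ln n).
Numerically ln(90) − 1 ≈ 3.4998.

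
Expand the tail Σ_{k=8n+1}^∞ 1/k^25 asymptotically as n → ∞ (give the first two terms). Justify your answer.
Σ_{k>8n} 1/k^25 = 1/(24 · (8n)^24) − 1/(2 · (8n)^25) + O(1/(8n)^26)

Compare to the integral: ∫_{8n}^∞ x^(−25) dx = [−x^(−24)/24]_{8n}^∞ = 1/((25−1)·(8n)^24). The Euler-Maclaurin correction adds −f(8n)/2 = −1/(2·(8n)^25). Euler-Maclaurin then gives
  Σ_{k>8n} 1/k^25 = ∫_{8n}^∞ dx/x^25 − 1/(2·(8n)^25) + O(1/(8n)^26).
(Equivalently this is ζ(25) − Σ_{k≤8n} 1/k^25.)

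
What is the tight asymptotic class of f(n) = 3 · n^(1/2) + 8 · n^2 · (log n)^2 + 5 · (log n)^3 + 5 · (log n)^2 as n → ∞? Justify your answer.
f(n) ∈ Θ(n^2 · (log n)^2)

Compare the terms by growth order. For large n, n^a · (log n)^b dominates n^a' · (log n)^b' iff a > a', or (a = a' and b > b'). Ranking the 4 terms shows the dominant one is 8 · n^2 · (log n)^2. Hence f(n) ∈ Θ(n^2 · (log n)^2).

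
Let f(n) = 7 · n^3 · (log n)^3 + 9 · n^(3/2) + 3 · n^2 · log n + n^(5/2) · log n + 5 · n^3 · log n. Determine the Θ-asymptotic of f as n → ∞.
f(n) ∈ Θ(n^3 · (log n)^3)

Compare the terms by growth order. For large n, n^a · (log n)^b dominates n^a' · (log n)^b' iff a > a', or (a = a' and b > b'). Ranking the 5 terms shows the dominant one is 7 · n^3 · (log n)^3. Hence f(n) ∈ Θ(n^3 · (log n)^3).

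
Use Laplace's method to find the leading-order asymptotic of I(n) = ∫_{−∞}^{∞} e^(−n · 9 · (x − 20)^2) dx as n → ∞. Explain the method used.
I(n) = sqrt(π/(9n))

Here φ(x) = 9 · (x − 20)^2 has its unique minimum at x* = 20 with φ(x*) = 0 and φ''(x*) = 18. Laplace's method gives
  I(n) ~ e^(−n φ(x*)) · sqrt(2π / (n · φ''(x*))) = sqrt(2π / (18n)) = sqrt(π/(9n)).
This is exact: substituting u = (x − 20)·sqrt(9n) gives I(n) = (1/sqrt(9n)) ∫_{−∞}^{∞} e^(−u^2) du = sqrt(π/(9n)).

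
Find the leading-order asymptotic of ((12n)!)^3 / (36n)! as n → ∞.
((12n)!)^3/(36n)! ~ ((2π·12n)^(2/2) / sqrt(3)) · 3^(−3·12n)  →  0

Write N = 12n. Stirling: N! ~ sqrt(2π N)(N/e)^N and (3N)! ~ sqrt(2π·3N)·(3N/e)^(3N).
  (N!)^3/(3N)! ~ (2π N)^(3/2) (N/e)^(3N) / [sqrt(2π·3N) (3N/e)^(3N)]
     = (2π N)^(3/2) / sqrt(2π·3N) · (N/(3N))^(3N)
     = (2π N)^((3−1)/2) / sqrt(3) · 3^(−3N).
Since 3^3 > 1, the factor 3^(−3N) decays exponentially, so the ratio → 0. Substituting N = 12n gives the stated form.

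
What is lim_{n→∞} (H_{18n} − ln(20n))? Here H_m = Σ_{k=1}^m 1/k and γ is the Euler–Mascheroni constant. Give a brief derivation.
lim = ln(9/10) + γ

By Euler-Maclaurin, H_m = ln m + γ + O(1/m). So
  H_{18n} − ln(20n) = ln(18n) + γ − ln(20n) + O(1/n)
                       = ln(18/20) + γ + O(1/n).
Hence the limit is ln(18/20) + γ (= ln(9/10)).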